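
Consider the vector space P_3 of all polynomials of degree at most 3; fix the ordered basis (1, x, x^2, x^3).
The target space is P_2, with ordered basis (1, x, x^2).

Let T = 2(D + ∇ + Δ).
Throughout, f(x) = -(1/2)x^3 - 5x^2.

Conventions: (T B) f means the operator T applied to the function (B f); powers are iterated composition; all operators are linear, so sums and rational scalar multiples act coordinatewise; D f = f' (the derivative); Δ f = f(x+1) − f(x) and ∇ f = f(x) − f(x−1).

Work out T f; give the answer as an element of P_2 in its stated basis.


the image equals g(x) = -9x^2 - 60x - 2

D f = -(3/2)x^2 - 10x
∇ f = -(3/2)x^2 - (17/2)x + 9/2
Δ f = -(3/2)x^2 - (23/2)x - 11/2
(D + ∇ + Δ) f = -(9/2)x^2 - 30x - 1
(2(D + ∇ + Δ)) f = -9x^2 - 60x - 2


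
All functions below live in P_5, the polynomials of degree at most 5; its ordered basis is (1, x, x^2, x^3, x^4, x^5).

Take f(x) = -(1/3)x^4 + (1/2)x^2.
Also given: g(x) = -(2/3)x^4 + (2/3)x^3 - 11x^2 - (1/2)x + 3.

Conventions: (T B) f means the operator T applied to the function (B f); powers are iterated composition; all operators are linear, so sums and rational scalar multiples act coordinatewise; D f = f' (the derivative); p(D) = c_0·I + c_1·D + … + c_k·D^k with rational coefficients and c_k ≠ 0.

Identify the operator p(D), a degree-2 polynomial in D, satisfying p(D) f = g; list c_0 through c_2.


D^0 f = -(1/3)x^4 + (1/2)x^2
D^1 f = -(4/3)x^3 + x
D^2 f = -4x^2 + 1
matching coefficients of g against c_0 f + c_1 Df + … from the top degree down determines the c_i
solution: c_0 = 2, c_1 = -1/2, c_2 = 3

c_0 = 2, c_1 = -1/2, c_2 = 3


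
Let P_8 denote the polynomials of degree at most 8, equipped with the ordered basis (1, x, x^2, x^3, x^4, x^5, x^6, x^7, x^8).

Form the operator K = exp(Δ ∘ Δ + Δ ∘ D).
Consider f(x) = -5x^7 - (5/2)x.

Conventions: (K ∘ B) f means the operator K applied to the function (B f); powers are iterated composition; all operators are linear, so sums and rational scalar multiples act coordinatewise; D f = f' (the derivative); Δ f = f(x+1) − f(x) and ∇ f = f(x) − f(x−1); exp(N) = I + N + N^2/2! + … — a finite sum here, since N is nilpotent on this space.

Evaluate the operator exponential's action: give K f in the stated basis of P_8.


order-1 term: -420x^5 - 1575x^4 - 3150x^3 - 3675x^2 - 2380x - 665
order-2 term: -8400x^3 - 37800x^2 - 66150x - 43050
order-3 term: -33600x - 75600
the series for exp(Δ ∘ Δ + Δ ∘ D) f terminates at order 3
exp(Δ ∘ Δ + Δ ∘ D) f = -5x^7 - 420x^5 - 1575x^4 - 11550x^3 - 41475x^2 - (204265/2)x - 119315

the image equals g(x) = -5x^7 - 420x^5 - 1575x^4 - 11550x^3 - 41475x^2 - (204265/2)x - 119315


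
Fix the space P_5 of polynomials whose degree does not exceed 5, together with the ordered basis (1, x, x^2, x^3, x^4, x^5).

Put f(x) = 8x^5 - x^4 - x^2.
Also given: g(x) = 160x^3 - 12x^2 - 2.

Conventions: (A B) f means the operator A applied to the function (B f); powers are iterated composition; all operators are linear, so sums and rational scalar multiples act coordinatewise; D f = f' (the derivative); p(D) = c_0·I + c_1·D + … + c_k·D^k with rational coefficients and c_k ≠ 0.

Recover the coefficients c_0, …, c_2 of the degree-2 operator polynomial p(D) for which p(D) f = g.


D^0 f = 8x^5 - x^4 - x^2
D^1 f = 40x^4 - 4x^3 - 2x
D^2 f = 160x^3 - 12x^2 - 2
matching coefficients of g against c_0 f + c_1 Df + … from the top degree down determines the c_i
solution: c_0 = 0, c_1 = 0, c_2 = 1

p(D) = D^2, i.e. c_0 = 0, c_1 = 0, c_2 = 1


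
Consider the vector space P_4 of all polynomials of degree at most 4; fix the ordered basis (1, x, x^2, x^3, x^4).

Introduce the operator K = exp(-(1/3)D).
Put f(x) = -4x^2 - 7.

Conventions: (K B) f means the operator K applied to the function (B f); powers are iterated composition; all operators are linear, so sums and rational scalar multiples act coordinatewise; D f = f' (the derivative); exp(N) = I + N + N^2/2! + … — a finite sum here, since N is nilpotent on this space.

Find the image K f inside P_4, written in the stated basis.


order-1 term: (8/3)x
order-2 term: -4/9
the series for exp(-(1/3)D) f terminates at order 2
exp(-(1/3)D) f = -4x^2 + (8/3)x - 67/9

g(x) = -4x^2 + (8/3)x - 67/9


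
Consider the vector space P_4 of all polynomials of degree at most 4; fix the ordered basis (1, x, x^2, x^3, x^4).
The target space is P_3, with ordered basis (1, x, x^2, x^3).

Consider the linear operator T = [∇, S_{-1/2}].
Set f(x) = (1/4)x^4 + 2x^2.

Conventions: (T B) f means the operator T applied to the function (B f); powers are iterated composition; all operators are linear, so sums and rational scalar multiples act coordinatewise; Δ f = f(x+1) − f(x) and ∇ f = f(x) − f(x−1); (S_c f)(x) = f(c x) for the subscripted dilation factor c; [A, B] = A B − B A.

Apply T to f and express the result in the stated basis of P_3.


S_{-1/2} f = (1/64)x^4 + (1/2)x^2
∇ S_{-1/2} f = (1/16)x^3 - (3/32)x^2 + (17/16)x - 33/64
∇ f = x^3 - (3/2)x^2 + 5x - 9/4
S_{-1/2} ∇ f = -(1/8)x^3 - (3/8)x^2 - (5/2)x - 9/4
[∇, S_{-1/2}] f = (3/16)x^3 + (9/32)x^2 + (57/16)x + 111/64

the result is g(x) = (3/16)x^3 + (9/32)x^2 + (57/16)x + 111/64


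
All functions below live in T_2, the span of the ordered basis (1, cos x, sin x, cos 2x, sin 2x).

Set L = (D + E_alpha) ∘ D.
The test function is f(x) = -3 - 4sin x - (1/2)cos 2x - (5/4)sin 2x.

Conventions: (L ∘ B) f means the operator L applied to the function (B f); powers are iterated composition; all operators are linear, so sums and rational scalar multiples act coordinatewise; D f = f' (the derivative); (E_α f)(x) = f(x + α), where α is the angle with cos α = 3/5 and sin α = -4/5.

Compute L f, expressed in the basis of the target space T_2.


D f = -4cos x - (5/2)cos 2x + sin 2x
D D f = 4sin x + 2cos 2x + 5sin 2x
E_alpha D f = -(12/5)cos x - (16/5)sin x - (13/50)cos 2x - (67/25)sin 2x
(D + E_alpha) D f = -(12/5)cos x + (4/5)sin x + (87/50)cos 2x + (58/25)sin 2x

g(x) = -(12/5)cos x + (4/5)sin x + (87/50)cos 2x + (58/25)sin 2x


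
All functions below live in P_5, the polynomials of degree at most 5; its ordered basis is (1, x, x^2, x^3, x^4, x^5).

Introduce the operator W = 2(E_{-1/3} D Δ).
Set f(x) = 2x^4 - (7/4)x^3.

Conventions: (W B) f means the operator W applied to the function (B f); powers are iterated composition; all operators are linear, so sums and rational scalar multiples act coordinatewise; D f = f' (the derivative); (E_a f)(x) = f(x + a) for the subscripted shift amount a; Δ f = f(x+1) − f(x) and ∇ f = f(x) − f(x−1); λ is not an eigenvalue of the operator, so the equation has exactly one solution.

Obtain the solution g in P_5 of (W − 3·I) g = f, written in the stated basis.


the result is g(x) = -(2/3)x^4 + (7/12)x^3 - (16/3)x^2 + (5/9)x - 395/54

write g with unknown coordinates in the stated basis and equate coefficients in (W − 3·I) g = f
solving from the highest basis element down gives g = -(2/3)x^4 + (7/12)x^3 - (16/3)x^2 + (5/9)x - 395/54
check: W g = -16x^2 + (5/3)x - 395/18
so W g − 3·g = 2x^4 - (7/4)x^3 = f ✓


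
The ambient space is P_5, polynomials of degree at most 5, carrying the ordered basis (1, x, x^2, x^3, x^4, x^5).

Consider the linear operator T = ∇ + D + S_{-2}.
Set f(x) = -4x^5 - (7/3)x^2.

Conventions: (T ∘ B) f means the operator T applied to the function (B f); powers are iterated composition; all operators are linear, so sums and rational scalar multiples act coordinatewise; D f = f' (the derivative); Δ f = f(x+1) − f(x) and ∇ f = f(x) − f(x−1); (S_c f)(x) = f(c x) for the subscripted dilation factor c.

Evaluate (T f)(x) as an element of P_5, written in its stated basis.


the image equals g(x) = 128x^5 - 40x^4 + 40x^3 - (148/3)x^2 + (32/3)x - 5/3

∇ f = -20x^4 + 40x^3 - 40x^2 + (46/3)x - 5/3
D f = -20x^4 - (14/3)x
S_{-2} f = 128x^5 - (28/3)x^2
(∇ + D + S_{-2}) f = 128x^5 - 40x^4 + 40x^3 - (148/3)x^2 + (32/3)x - 5/3


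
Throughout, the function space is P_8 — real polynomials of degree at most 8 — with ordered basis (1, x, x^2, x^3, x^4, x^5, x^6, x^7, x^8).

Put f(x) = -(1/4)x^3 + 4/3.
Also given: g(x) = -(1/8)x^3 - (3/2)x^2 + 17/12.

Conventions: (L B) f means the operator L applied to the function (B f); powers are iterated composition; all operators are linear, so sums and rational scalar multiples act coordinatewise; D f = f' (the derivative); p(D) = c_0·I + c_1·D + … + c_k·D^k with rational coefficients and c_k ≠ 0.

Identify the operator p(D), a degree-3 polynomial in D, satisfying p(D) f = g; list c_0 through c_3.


c_0 = 1/2, c_1 = 2, c_2 = 0, c_3 = -1/2

D^0 f = -(1/4)x^3 + 4/3
D^1 f = -(3/4)x^2
D^2 f = -(3/2)x
D^3 f = -3/2
matching coefficients of g against c_0 f + c_1 Df + … from the top degree down determines the c_i
solution: c_0 = 1/2, c_1 = 2, c_2 = 0, c_3 = -1/2


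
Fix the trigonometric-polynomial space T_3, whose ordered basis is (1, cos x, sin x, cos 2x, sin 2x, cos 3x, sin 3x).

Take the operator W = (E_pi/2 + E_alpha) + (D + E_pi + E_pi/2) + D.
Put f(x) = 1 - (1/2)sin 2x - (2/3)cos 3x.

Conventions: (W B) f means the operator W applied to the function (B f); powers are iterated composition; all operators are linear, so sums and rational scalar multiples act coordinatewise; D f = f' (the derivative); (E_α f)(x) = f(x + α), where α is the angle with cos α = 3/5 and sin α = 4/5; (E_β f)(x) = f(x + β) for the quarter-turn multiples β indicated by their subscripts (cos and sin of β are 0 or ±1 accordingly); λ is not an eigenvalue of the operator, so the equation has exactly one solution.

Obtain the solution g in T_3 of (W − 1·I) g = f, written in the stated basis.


g(x) = 1/3 + (62/745)cos 2x + (57/1490)sin 2x + (734/10335)cos 3x - (1088/10335)sin 3x

write g with unknown coordinates in the stated basis and equate coefficients in (W − 1·I) g = f
solving from the highest basis element down gives g = 1/3 + (62/745)cos 2x + (57/1490)sin 2x + (734/10335)cos 3x - (1088/10335)sin 3x
check: W g = 4/3 + (62/745)cos 2x - (344/745)sin 2x - (2052/3445)cos 3x - (1088/10335)sin 3x
so W g − 1·g = 1 - (1/2)sin 2x - (2/3)cos 3x = f ✓


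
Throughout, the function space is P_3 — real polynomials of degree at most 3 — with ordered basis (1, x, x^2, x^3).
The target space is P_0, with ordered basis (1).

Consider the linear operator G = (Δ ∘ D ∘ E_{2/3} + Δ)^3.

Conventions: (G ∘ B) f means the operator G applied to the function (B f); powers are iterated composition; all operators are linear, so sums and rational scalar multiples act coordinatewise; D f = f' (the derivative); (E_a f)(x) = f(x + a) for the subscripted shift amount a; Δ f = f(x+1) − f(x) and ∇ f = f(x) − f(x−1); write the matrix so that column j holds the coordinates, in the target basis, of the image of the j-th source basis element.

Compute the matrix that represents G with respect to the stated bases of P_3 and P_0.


the matrix is [[0, 0, 0, 6]] (rows listed top to bottom)

image of 1: 0
image of x: 0
image of x^2: 0
image of x^3: 6
each image's coordinates form column j of the matrix


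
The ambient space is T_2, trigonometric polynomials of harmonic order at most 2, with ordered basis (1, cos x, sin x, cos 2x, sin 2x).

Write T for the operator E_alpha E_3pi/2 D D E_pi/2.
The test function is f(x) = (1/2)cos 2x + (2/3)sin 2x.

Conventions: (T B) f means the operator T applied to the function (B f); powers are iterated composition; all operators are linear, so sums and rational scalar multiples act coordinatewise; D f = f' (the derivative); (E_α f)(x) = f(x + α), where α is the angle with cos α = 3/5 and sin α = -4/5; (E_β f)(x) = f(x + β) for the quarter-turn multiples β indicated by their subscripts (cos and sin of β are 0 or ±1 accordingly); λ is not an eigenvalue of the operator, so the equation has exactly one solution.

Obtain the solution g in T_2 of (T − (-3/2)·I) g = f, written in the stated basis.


write g with unknown coordinates in the stated basis and equate coefficients in (T − (-3/2)·I) g = f
solving from the highest basis element down gives g = -(125/2161)cos 2x + (1100/6483)sin 2x
check: T g = (1268/2161)cos 2x + (2672/6483)sin 2x
so T g − (-3/2)·g = (1/2)cos 2x + (2/3)sin 2x = f ✓

g(x) = -(125/2161)cos 2x + (1100/6483)sin 2x


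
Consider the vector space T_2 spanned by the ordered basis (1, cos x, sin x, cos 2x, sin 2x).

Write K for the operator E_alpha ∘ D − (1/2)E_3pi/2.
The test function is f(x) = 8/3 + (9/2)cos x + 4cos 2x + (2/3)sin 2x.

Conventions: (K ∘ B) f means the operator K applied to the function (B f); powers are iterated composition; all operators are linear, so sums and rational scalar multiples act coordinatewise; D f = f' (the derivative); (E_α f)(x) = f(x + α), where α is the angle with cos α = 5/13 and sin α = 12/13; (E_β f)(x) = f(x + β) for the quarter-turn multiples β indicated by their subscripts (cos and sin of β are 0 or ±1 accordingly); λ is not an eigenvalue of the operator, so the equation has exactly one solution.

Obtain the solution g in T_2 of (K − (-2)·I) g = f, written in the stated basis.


the result is g(x) = 16/9 + (252/101)cos x + (207/101)sin x + (10664/6387)cos 2x - (9964/6387)sin 2x

write g with unknown coordinates in the stated basis and equate coefficients in (K − (-2)·I) g = f
solving from the highest basis element down gives g = 16/9 + (252/101)cos x + (207/101)sin x + (10664/6387)cos 2x - (9964/6387)sin 2x
check: K g = -8/9 - (99/202)cos x - (414/101)sin x + (4220/6387)cos 2x + (8062/2129)sin 2x
so K g − (-2)·g = 8/3 + (9/2)cos x + 4cos 2x + (2/3)sin 2x = f ✓


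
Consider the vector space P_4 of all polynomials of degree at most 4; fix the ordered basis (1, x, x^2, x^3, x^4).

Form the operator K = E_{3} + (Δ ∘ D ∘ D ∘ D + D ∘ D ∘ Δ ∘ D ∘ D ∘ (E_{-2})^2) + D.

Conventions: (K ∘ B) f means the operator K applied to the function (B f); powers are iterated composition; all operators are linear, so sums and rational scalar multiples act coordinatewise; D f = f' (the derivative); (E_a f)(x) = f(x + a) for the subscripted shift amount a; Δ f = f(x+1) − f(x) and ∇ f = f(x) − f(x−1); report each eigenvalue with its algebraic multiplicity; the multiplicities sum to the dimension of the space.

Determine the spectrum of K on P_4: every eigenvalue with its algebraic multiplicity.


image of 1: 1
image of x: x + 4
image of x^2: x^2 + 8x + 9
image of x^3: x^3 + 12x^2 + 27x + 27
image of x^4: x^4 + 16x^3 + 54x^2 + 108x + 105
the matrix is upper triangular; its diagonal is (1, 1, 1, 1, 1)
for a triangular matrix the eigenvalues are the diagonal entries, with algebraic multiplicity their repetition count

λ = 1 (multiplicity 5)


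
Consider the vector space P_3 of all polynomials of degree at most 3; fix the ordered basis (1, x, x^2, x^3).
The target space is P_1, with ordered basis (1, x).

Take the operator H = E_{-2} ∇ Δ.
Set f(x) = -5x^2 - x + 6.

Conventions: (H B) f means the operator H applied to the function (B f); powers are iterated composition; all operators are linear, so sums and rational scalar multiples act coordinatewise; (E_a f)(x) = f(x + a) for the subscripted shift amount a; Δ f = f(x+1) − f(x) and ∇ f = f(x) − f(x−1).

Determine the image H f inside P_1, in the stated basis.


Δ f = -10x - 6
∇ Δ f = -10
E_{-2} ∇ Δ f = -10

g(x) = -10


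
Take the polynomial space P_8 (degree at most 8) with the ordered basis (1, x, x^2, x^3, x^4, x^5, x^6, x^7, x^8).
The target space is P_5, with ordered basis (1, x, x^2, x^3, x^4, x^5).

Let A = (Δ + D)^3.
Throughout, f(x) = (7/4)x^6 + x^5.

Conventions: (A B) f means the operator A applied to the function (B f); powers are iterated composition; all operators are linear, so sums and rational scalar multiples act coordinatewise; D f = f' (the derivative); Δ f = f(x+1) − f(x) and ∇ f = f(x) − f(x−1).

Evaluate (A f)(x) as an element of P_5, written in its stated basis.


Δ f = (21/2)x^5 + (125/4)x^4 + 45x^3 + (145/4)x^2 + (31/2)x + 11/4
D f = (21/2)x^5 + 5x^4
(Δ + D) f = 21x^5 + (145/4)x^4 + 45x^3 + (145/4)x^2 + (31/2)x + 11/4
Δ (Δ + D) f = 105x^4 + 355x^3 + (1125/2)x^2 + (915/2)x + 154
D (Δ + D) f = 105x^4 + 145x^3 + 135x^2 + (145/2)x + 31/2
(Δ + D) (Δ + D) f = 210x^4 + 500x^3 + (1395/2)x^2 + 530x + 339/2
Δ (Δ + D) (Δ + D) f = 840x^3 + 2760x^2 + 3735x + 3875/2
D (Δ + D) (Δ + D) f = 840x^3 + 1500x^2 + 1395x + 530
(Δ + D) (Δ + D) (Δ + D) f = 1680x^3 + 4260x^2 + 5130x + 4935/2

the image equals g(x) = 1680x^3 + 4260x^2 + 5130x + 4935/2


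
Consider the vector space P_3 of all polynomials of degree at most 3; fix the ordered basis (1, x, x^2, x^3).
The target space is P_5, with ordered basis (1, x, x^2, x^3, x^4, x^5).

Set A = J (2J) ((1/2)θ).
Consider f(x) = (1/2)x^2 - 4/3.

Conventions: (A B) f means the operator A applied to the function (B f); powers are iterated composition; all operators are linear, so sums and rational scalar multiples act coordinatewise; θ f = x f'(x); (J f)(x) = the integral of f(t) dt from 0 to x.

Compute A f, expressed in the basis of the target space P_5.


the result is g(x) = (1/12)x^4

θ f = x^2
((1/2)θ) f = (1/2)x^2
J ((1/2)θ) f = (1/6)x^3
(2J) ((1/2)θ) f = (1/3)x^3
J (2J) ((1/2)θ) f = (1/12)x^4


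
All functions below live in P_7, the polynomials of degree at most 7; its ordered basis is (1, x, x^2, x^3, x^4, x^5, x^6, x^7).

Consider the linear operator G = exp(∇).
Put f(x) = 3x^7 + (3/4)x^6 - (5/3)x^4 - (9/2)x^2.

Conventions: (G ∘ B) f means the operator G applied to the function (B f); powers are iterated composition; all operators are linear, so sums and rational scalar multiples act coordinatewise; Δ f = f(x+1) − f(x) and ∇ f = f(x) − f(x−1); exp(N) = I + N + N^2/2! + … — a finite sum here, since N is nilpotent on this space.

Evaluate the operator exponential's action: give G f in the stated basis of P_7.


the image equals g(x) = 3x^7 + (87/4)x^6 + (9/2)x^5 - (320/3)x^4 + (250/3)x^3 + (531/4)x^2 - (547/3)x + 223/12

order-1 term: 21x^6 - (117/2)x^5 + (375/4)x^4 - (290/3)x^3 + (247/4)x^2 - (193/6)x + 101/12
order-2 term: 63x^5 - (1215/4)x^4 + 690x^3 - (3505/4)x^2 + (1207/2)x - 2183/12
order-3 term: 105x^4 - 615x^3 + (3015/2)x^2 - (10705/6)x + 1691/2
order-4 term: 105x^3 - (2475/4)x^2 + 1320x - 12035/12
order-5 term: 63x^2 - (621/2)x + 1635/4
order-6 term: 21x - 249/4
order-7 term: 3
the series for exp(∇) f terminates at order 7
exp(∇) f = 3x^7 + (87/4)x^6 + (9/2)x^5 - (320/3)x^4 + (250/3)x^3 + (531/4)x^2 - (547/3)x + 223/12


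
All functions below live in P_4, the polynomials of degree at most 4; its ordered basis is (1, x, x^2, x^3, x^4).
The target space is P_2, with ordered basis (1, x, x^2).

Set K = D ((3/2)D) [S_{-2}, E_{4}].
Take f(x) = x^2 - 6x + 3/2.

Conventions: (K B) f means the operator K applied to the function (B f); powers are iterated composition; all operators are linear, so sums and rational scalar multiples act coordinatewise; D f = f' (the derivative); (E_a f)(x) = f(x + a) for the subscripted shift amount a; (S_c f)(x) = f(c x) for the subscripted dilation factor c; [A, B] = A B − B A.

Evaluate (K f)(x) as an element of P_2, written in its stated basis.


g(x) = 0

E_{4} f = x^2 + 2x - 13/2
S_{-2} E_{4} f = 4x^2 - 4x - 13/2
S_{-2} f = 4x^2 + 12x + 3/2
E_{4} S_{-2} f = 4x^2 + 44x + 227/2
[S_{-2}, E_{4}] f = -48x - 120
D [S_{-2}, E_{4}] f = -48
((3/2)D) [S_{-2}, E_{4}] f = -72
D ((3/2)D) [S_{-2}, E_{4}] f = 0


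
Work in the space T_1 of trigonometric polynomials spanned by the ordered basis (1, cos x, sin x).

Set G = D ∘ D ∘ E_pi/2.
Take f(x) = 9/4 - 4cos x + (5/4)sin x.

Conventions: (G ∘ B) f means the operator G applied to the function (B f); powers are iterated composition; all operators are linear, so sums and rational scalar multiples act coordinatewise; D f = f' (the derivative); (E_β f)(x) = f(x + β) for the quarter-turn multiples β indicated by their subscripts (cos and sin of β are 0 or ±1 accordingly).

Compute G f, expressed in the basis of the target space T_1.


E_pi/2 f = 9/4 + (5/4)cos x + 4sin x
D E_pi/2 f = 4cos x - (5/4)sin x
D D E_pi/2 f = -(5/4)cos x - 4sin x

the image equals g(x) = -(5/4)cos x - 4sin x


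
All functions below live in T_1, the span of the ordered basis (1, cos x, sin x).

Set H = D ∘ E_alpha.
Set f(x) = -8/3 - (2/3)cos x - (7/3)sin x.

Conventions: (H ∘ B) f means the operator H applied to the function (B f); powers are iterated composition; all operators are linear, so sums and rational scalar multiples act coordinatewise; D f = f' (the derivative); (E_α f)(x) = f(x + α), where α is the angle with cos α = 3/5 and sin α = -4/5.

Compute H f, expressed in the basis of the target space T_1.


E_alpha f = -8/3 + (22/15)cos x - (29/15)sin x
D E_alpha f = -(29/15)cos x - (22/15)sin x

the result is g(x) = -(29/15)cos x - (22/15)sin x


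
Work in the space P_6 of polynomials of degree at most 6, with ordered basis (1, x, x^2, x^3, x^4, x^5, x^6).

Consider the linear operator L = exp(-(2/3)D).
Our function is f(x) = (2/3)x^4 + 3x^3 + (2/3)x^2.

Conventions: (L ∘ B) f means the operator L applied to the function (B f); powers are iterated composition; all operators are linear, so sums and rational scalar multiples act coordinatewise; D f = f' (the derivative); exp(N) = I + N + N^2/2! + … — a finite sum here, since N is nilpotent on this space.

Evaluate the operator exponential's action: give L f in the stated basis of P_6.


g(x) = (2/3)x^4 + (11/9)x^3 - (32/9)x^2 + (188/81)x - 112/243

order-1 term: -(16/9)x^3 - 6x^2 - (8/9)x
order-2 term: (16/9)x^2 + 4x + 8/27
order-3 term: -(64/81)x - 8/9
order-4 term: 32/243
the series for exp(-(2/3)D) f terminates at order 4
exp(-(2/3)D) f = (2/3)x^4 + (11/9)x^3 - (32/9)x^2 + (188/81)x - 112/243


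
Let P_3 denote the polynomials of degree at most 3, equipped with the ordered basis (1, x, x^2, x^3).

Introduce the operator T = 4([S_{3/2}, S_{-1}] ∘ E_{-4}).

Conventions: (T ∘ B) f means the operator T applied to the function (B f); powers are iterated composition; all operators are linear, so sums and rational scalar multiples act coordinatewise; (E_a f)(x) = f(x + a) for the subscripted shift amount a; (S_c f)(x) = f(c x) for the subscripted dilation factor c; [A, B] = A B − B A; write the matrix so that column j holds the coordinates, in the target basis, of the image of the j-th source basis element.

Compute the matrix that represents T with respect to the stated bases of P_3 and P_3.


the matrix is [[0, 0, 0, 0]; [0, 0, 0, 0]; [0, 0, 0, 0]; [0, 0, 0, 0]] (rows listed top to bottom)

image of 1: 0
image of x: 0
image of x^2: 0
image of x^3: 0
each image's coordinates form column j of the matrix


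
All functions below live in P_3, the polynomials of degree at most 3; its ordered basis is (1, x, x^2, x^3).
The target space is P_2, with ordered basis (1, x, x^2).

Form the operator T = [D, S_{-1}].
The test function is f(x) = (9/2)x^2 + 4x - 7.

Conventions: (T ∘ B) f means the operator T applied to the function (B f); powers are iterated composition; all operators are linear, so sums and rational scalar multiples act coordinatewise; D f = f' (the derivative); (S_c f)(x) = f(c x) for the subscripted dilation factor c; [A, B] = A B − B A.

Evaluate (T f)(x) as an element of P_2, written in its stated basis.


g(x) = 18x - 8

S_{-1} f = (9/2)x^2 - 4x - 7
D S_{-1} f = 9x - 4
D f = 9x + 4
S_{-1} D f = -9x + 4
[D, S_{-1}] f = 18x - 8


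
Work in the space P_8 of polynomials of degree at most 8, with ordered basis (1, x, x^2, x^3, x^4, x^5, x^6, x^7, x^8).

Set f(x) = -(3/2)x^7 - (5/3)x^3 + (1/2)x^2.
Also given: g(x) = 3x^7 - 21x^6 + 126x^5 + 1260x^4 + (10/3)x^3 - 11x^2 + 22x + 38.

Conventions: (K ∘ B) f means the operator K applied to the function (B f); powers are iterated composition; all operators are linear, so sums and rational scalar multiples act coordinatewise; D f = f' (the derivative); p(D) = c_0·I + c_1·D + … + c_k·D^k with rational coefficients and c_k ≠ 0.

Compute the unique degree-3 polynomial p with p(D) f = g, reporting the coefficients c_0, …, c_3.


p(D) = -2·I + 2·D − 2·D^2 − 4·D^3, i.e. c_0 = -2, c_1 = 2, c_2 = -2, c_3 = -4

D^0 f = -(3/2)x^7 - (5/3)x^3 + (1/2)x^2
D^1 f = -(21/2)x^6 - 5x^2 + x
D^2 f = -63x^5 - 10x + 1
D^3 f = -315x^4 - 10
matching coefficients of g against c_0 f + c_1 Df + … from the top degree down determines the c_i
solution: c_0 = -2, c_1 = 2, c_2 = -2, c_3 = -4


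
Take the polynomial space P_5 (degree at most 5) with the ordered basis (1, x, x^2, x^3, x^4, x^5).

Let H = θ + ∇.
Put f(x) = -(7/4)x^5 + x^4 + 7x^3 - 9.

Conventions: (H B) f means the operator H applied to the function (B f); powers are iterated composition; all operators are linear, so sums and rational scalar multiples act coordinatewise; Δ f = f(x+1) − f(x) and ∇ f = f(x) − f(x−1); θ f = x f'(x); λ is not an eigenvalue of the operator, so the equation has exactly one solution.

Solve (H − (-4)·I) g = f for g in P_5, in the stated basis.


write g with unknown coordinates in the stated basis and equate coefficients in (H − (-4)·I) g = f
solving from the highest basis element down gives g = -(7/36)x^5 + (71/288)x^4 + (293/504)x^3 + (1693/6048)x^2 - (2341/15120)x - 131629/60480
check: H g = -(35/36)x^5 + (1/72)x^4 + (589/126)x^3 - (1693/1512)x^2 + (2341/3780)x - 4451/15120
so H g − (-4)·g = -(7/4)x^5 + x^4 + 7x^3 - 9 = f ✓

the image equals g(x) = -(7/36)x^5 + (71/288)x^4 + (293/504)x^3 + (1693/6048)x^2 - (2341/15120)x - 131629/60480


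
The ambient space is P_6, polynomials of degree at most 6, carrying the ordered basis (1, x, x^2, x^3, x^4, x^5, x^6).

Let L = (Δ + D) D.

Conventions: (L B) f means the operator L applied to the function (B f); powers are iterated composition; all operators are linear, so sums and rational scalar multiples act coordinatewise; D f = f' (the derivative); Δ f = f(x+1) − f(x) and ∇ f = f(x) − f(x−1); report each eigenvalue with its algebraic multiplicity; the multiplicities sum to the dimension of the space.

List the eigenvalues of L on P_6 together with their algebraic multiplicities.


image of 1: 0
image of x: 0
image of x^2: 4
image of x^3: 12x + 3
image of x^4: 24x^2 + 12x + 4
image of x^5: 40x^3 + 30x^2 + 20x + 5
image of x^6: 60x^4 + 60x^3 + 60x^2 + 30x + 6
the matrix is upper triangular; its diagonal is (0, 0, 0, 0, 0, 0, 0)
for a triangular matrix the eigenvalues are the diagonal entries, with algebraic multiplicity their repetition count

λ = 0 (multiplicity 7)


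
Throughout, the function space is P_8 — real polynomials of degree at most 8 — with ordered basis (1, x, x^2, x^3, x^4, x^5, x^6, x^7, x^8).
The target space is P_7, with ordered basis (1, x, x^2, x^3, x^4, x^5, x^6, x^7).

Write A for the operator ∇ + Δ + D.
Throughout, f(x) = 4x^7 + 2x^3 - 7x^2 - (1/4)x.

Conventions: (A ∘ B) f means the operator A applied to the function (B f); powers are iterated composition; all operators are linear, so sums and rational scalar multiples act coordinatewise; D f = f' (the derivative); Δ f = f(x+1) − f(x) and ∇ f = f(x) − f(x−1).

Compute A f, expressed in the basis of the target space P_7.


∇ f = 28x^6 - 84x^5 + 140x^4 - 140x^3 + 90x^2 - 48x + 51/4
Δ f = 28x^6 + 84x^5 + 140x^4 + 140x^3 + 90x^2 + 20x - 5/4
D f = 28x^6 + 6x^2 - 14x - 1/4
(∇ + Δ + D) f = 84x^6 + 280x^4 + 186x^2 - 42x + 45/4

g(x) = 84x^6 + 280x^4 + 186x^2 - 42x + 45/4


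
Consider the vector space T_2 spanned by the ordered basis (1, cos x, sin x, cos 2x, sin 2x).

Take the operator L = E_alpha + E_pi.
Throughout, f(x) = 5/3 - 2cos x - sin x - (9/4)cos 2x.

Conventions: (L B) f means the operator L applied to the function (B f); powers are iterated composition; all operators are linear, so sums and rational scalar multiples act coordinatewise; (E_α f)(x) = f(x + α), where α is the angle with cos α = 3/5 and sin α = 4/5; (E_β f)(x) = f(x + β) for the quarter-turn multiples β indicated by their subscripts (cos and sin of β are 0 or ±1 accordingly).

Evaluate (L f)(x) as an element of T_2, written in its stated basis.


the image equals g(x) = 10/3 + 2sin x - (81/50)cos 2x + (54/25)sin 2x

E_alpha f = 5/3 - 2cos x + sin x + (63/100)cos 2x + (54/25)sin 2x
E_pi f = 5/3 + 2cos x + sin x - (9/4)cos 2x
(E_alpha + E_pi) f = 10/3 + 2sin x - (81/50)cos 2x + (54/25)sin 2x


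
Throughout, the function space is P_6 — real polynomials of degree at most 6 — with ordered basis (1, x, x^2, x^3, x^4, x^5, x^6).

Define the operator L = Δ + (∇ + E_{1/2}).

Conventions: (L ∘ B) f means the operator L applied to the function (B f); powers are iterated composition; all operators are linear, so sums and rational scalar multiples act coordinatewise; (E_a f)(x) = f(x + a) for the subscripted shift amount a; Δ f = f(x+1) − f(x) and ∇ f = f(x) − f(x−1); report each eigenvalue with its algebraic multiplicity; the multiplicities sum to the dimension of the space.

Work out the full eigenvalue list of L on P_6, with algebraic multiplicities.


image of 1: 1
image of x: x + 5/2
image of x^2: x^2 + 5x + 1/4
image of x^3: x^3 + (15/2)x^2 + (3/4)x + 17/8
image of x^4: x^4 + 10x^3 + (3/2)x^2 + (17/2)x + 1/16
image of x^5: x^5 + (25/2)x^4 + (5/2)x^3 + (85/4)x^2 + (5/16)x + 65/32
image of x^6: x^6 + 15x^5 + (15/4)x^4 + (85/2)x^3 + (15/16)x^2 + (195/16)x + 1/64
the matrix is upper triangular; its diagonal is (1, 1, 1, 1, 1, 1, 1)
for a triangular matrix the eigenvalues are the diagonal entries, with algebraic multiplicity their repetition count

λ = 1 (multiplicity 7)


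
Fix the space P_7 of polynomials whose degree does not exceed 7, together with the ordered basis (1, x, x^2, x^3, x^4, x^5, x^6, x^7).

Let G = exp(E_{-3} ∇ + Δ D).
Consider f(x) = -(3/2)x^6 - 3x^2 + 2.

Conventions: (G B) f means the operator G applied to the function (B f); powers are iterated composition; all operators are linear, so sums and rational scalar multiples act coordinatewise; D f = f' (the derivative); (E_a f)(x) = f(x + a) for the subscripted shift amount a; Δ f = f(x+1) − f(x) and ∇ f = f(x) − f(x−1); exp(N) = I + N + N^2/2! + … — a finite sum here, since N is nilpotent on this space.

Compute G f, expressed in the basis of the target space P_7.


the result is g(x) = -(3/2)x^6 - 9x^5 + 90x^4 - 780x^3 - (1581/2)x^2 + 12081x - 46745/2

order-1 term: -9x^5 + (225/2)x^4 - 1200x^3 + (7695/2)x^2 - 7080x + 10113/2
order-2 term: -(45/2)x^4 + 450x^3 - (10575/2)x^2 + 25695x - 100629/2
order-3 term: -30x^3 + 675x^2 - 6975x + 24660
order-4 term: -(45/2)x^2 + 450x - 5775/2
order-5 term: -9x + 225/2
order-6 term: -3/2
the series for exp(E_{-3} ∇ + Δ D) f terminates at order 6
exp(E_{-3} ∇ + Δ D) f = -(3/2)x^6 - 9x^5 + 90x^4 - 780x^3 - (1581/2)x^2 + 12081x - 46745/2


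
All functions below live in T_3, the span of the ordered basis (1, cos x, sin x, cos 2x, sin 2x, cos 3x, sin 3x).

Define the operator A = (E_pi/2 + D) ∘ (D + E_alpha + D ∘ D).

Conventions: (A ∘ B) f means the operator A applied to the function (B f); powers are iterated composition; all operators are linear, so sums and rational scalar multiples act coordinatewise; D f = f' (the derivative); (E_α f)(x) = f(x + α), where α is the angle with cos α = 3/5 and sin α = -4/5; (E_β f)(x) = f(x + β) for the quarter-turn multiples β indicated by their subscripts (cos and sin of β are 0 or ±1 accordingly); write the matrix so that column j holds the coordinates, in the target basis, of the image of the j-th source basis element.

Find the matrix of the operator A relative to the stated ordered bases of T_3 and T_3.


image of 1: 1
image of cos x: -(2/5)cos x + (4/5)sin x
image of sin x: -(4/5)cos x - (2/5)sin x
image of cos 2x: (11/5)cos 2x + (48/5)sin 2x
image of sin 2x: -(48/5)cos 2x + (11/5)sin 2x
image of cos 3x: -(662/125)cos 3x + (2484/125)sin 3x
image of sin 3x: -(2484/125)cos 3x - (662/125)sin 3x
each image's coordinates form column j of the matrix

the matrix is [[1, 0, 0, 0, 0, 0, 0]; [0, -2/5, -4/5, 0, 0, 0, 0]; [0, 4/5, -2/5, 0, 0, 0, 0]; [0, 0, 0, 11/5, -48/5, 0, 0]; [0, 0, 0, 48/5, 11/5, 0, 0]; [0, 0, 0, 0, 0, -662/125, -2484/125]; [0, 0, 0, 0, 0, 2484/125, -662/125]] (rows listed top to bottom)


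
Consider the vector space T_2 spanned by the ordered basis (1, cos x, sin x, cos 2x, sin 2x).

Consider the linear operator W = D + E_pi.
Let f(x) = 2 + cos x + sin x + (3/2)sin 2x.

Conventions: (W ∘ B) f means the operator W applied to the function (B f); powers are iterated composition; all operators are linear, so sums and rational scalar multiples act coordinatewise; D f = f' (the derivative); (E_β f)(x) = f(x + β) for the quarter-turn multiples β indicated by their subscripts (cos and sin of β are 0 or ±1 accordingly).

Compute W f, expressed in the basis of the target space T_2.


D f = cos x - sin x + 3cos 2x
E_pi f = 2 - cos x - sin x + (3/2)sin 2x
(D + E_pi) f = 2 - 2sin x + 3cos 2x + (3/2)sin 2x

the result is g(x) = 2 - 2sin x + 3cos 2x + (3/2)sin 2x


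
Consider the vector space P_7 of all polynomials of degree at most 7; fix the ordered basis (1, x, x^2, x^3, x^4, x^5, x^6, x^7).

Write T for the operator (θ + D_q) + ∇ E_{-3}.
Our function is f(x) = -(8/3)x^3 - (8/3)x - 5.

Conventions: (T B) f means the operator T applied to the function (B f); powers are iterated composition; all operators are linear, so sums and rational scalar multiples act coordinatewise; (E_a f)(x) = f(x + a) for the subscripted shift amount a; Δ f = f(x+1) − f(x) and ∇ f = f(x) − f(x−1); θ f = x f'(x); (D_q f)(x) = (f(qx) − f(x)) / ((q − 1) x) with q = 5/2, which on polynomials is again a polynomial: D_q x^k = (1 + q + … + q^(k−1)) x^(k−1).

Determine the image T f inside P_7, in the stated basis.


the image equals g(x) = -8x^3 - 34x^2 + (160/3)x - 104

θ f = -8x^3 - (8/3)x
D_q f = -26x^2 - 8/3
(θ + D_q) f = -8x^3 - 26x^2 - (8/3)x - 8/3
E_{-3} f = -(8/3)x^3 + 24x^2 - (224/3)x + 75
∇ E_{-3} f = -8x^2 + 56x - 304/3
((θ + D_q) + ∇ E_{-3}) f = -8x^3 - 34x^2 + (160/3)x - 104


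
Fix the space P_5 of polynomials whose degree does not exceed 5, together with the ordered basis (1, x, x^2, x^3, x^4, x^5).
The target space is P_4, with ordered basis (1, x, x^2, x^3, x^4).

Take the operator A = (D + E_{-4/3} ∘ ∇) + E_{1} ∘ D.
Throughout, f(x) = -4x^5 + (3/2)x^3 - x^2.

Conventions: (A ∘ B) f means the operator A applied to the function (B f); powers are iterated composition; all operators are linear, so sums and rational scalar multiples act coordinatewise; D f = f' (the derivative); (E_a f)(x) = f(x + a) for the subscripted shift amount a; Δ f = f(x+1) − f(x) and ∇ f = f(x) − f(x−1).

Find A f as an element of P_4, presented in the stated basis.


D f = -20x^4 + (9/2)x^2 - 2x
∇ f = -20x^4 + 40x^3 - (71/2)x^2 + (27/2)x - 3/2
E_{-4/3} ∇ f = -20x^4 + (440/3)x^3 - (2453/6)x^2 + (27601/54)x - 38983/162
(D + E_{-4/3} ∘ ∇) f = -40x^4 + (440/3)x^3 - (1213/3)x^2 + (27493/54)x - 38983/162
D f = -20x^4 + (9/2)x^2 - 2x
E_{1} D f = -20x^4 - 80x^3 - (231/2)x^2 - 73x - 35/2
((D + E_{-4/3} ∘ ∇) + E_{1} ∘ D) f = -60x^4 + (200/3)x^3 - (3119/6)x^2 + (23551/54)x - 20909/81

the result is g(x) = -60x^4 + (200/3)x^3 - (3119/6)x^2 + (23551/54)x - 20909/81


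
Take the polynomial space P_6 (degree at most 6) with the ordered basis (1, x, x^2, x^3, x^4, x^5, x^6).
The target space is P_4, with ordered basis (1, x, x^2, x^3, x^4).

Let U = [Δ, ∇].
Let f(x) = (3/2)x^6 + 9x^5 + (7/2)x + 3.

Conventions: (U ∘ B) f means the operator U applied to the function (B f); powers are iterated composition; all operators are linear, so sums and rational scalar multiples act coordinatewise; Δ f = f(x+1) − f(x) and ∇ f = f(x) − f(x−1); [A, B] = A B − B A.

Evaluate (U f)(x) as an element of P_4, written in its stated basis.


g(x) = 0

∇ f = 9x^5 + (45/2)x^4 - 60x^3 + (135/2)x^2 - 36x + 11
Δ ∇ f = 45x^4 + 180x^3 + 45x^2 + 90x + 3
Δ f = 9x^5 + (135/2)x^4 + 120x^3 + (225/2)x^2 + 54x + 14
∇ Δ f = 45x^4 + 180x^3 + 45x^2 + 90x + 3
[Δ, ∇] f = 0


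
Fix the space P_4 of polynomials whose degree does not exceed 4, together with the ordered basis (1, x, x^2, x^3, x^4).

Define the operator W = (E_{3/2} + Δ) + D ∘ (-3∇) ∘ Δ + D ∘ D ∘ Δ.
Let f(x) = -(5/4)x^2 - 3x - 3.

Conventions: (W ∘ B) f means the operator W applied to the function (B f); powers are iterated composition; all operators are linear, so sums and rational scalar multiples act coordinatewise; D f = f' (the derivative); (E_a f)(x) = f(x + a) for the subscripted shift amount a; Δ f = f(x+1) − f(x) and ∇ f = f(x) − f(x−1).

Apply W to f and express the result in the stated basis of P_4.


the result is g(x) = -(5/4)x^2 - (37/4)x - 233/16

E_{3/2} f = -(5/4)x^2 - (27/4)x - 165/16
Δ f = -(5/2)x - 17/4
(E_{3/2} + Δ) f = -(5/4)x^2 - (37/4)x - 233/16
Δ f = -(5/2)x - 17/4
∇ Δ f = -5/2
(-3∇) Δ f = 15/2
D (-3∇) Δ f = 0
Δ f = -(5/2)x - 17/4
D Δ f = -5/2
D D Δ f = 0
((E_{3/2} + Δ) + D ∘ (-3∇) ∘ Δ + D ∘ D ∘ Δ) f = -(5/4)x^2 - (37/4)x - 233/16


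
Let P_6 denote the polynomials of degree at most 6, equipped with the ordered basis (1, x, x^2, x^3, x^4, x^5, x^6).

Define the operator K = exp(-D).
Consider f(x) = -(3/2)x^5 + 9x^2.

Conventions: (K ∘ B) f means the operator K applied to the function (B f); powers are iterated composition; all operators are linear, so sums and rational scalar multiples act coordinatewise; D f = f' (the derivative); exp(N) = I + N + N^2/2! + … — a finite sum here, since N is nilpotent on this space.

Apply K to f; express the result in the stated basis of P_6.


the image equals g(x) = -(3/2)x^5 + (15/2)x^4 - 15x^3 + 24x^2 - (51/2)x + 21/2

order-1 term: (15/2)x^4 - 18x
order-2 term: -15x^3 + 9
order-3 term: 15x^2
order-4 term: -(15/2)x
order-5 term: 3/2
the series for exp(-D) f terminates at order 5
exp(-D) f = -(3/2)x^5 + (15/2)x^4 - 15x^3 + 24x^2 - (51/2)x + 21/2


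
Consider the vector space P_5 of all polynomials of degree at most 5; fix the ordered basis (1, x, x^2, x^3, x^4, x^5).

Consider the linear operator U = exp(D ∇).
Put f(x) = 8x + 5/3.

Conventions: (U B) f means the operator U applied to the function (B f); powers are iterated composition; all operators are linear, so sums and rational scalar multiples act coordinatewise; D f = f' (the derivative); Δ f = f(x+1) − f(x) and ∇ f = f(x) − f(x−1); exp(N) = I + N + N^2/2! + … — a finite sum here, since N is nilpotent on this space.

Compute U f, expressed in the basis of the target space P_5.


the series for exp(D ∇) f terminates at order 0
exp(D ∇) f = 8x + 5/3

the image equals g(x) = 8x + 5/3


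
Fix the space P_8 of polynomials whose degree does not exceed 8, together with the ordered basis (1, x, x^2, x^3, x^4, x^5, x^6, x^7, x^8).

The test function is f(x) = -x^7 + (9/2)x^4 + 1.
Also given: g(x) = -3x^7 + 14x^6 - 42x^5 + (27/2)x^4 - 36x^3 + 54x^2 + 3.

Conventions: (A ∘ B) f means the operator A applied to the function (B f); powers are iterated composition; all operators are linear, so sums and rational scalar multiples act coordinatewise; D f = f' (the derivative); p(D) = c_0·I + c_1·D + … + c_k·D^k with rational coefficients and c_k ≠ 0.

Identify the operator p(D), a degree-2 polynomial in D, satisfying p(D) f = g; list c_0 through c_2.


D^0 f = -x^7 + (9/2)x^4 + 1
D^1 f = -7x^6 + 18x^3
D^2 f = -42x^5 + 54x^2
matching coefficients of g against c_0 f + c_1 Df + … from the top degree down determines the c_i
solution: c_0 = 3, c_1 = -2, c_2 = 1

c_0 = 3, c_1 = -2, c_2 = 1


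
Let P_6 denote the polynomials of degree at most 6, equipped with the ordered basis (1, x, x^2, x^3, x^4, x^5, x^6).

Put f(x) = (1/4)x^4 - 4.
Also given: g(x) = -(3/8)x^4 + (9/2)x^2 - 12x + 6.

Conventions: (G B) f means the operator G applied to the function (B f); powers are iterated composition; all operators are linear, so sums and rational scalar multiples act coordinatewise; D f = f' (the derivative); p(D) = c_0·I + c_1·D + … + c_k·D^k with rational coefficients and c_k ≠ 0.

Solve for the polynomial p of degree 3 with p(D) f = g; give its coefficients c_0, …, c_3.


p(D) = -(3/2)·I + (3/2)·D^2 − 2·D^3, i.e. c_0 = -3/2, c_1 = 0, c_2 = 3/2, c_3 = -2

D^0 f = (1/4)x^4 - 4
D^1 f = x^3
D^2 f = 3x^2
D^3 f = 6x
matching coefficients of g against c_0 f + c_1 Df + … from the top degree down determines the c_i
solution: c_0 = -3/2, c_1 = 0, c_2 = 3/2, c_3 = -2
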